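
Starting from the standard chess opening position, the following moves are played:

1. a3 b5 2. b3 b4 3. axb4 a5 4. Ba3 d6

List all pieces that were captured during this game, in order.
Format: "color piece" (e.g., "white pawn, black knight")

Tracking captures:
  axb4: captured black pawn

black pawn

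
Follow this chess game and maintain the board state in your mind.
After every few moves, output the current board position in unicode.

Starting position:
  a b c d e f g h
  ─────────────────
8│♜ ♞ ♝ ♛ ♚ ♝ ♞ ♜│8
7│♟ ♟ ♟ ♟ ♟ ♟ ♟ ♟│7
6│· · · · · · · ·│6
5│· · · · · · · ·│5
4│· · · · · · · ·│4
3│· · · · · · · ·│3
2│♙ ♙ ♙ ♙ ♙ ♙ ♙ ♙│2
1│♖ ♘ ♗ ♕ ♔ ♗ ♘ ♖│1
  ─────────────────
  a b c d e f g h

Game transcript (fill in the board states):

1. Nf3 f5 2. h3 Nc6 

  a b c d e f g h
  ─────────────────
8│♜ · ♝ ♛ ♚ ♝ ♞ ♜│8
7│♟ ♟ ♟ ♟ ♟ · ♟ ♟│7
6│· · ♞ · · · · ·│6
5│· · · · · ♟ · ·│5
4│· · · · · · · ·│4
3│· · · · · ♘ · ♙│3
2│♙ ♙ ♙ ♙ ♙ ♙ ♙ ·│2
1│♖ ♘ ♗ ♕ ♔ ♗ · ♖│1
  ─────────────────
  a b c d e f g h

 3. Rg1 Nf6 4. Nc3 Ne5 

  a b c d e f g h
  ─────────────────
8│♜ · ♝ ♛ ♚ ♝ · ♜│8
7│♟ ♟ ♟ ♟ ♟ · ♟ ♟│7
6│· · · · · ♞ · ·│6
5│· · · · ♞ ♟ · ·│5
4│· · · · · · · ·│4
3│· · ♘ · · ♘ · ♙│3
2│♙ ♙ ♙ ♙ ♙ ♙ ♙ ·│2
1│♖ · ♗ ♕ ♔ ♗ ♖ ·│1
  ─────────────────
  a b c d e f g h

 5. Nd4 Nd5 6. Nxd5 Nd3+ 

  a b c d e f g h
  ─────────────────
8│♜ · ♝ ♛ ♚ ♝ · ♜│8
7│♟ ♟ ♟ ♟ ♟ · ♟ ♟│7
6│· · · · · · · ·│6
5│· · · ♘ · ♟ · ·│5
4│· · · ♘ · · · ·│4
3│· · · ♞ · · · ♙│3
2│♙ ♙ ♙ ♙ ♙ ♙ ♙ ·│2
1│♖ · ♗ ♕ ♔ ♗ ♖ ·│1
  ─────────────────
  a b c d e f g h

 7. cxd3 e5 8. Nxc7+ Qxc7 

  a b c d e f g h
  ─────────────────
8│♜ · ♝ · ♚ ♝ · ♜│8
7│♟ ♟ ♛ ♟ · · ♟ ♟│7
6│· · · · · · · ·│6
5│· · · · ♟ ♟ · ·│5
4│· · · ♘ · · · ·│4
3│· · · ♙ · · · ♙│3
2│♙ ♙ · ♙ ♙ ♙ ♙ ·│2
1│♖ · ♗ ♕ ♔ ♗ ♖ ·│1
  ─────────────────
  a b c d e f g h

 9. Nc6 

  a b c d e f g h
  ─────────────────
8│♜ · ♝ · ♚ ♝ · ♜│8
7│♟ ♟ ♛ ♟ · · ♟ ♟│7
6│· · ♘ · · · · ·│6
5│· · · · ♟ ♟ · ·│5
4│· · · · · · · ·│4
3│· · · ♙ · · · ♙│3
2│♙ ♙ · ♙ ♙ ♙ ♙ ·│2
1│♖ · ♗ ♕ ♔ ♗ ♖ ·│1
  ─────────────────
  a b c d e f g h


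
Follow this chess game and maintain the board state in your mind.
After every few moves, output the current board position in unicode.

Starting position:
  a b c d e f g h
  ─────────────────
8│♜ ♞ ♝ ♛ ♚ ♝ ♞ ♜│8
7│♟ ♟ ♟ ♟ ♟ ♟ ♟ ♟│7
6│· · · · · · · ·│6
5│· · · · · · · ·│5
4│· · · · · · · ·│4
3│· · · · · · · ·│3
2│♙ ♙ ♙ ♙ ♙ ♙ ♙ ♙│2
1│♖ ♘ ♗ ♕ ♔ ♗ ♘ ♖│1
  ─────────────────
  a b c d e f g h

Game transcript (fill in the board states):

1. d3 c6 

  a b c d e f g h
  ─────────────────
8│♜ ♞ ♝ ♛ ♚ ♝ ♞ ♜│8
7│♟ ♟ · ♟ ♟ ♟ ♟ ♟│7
6│· · ♟ · · · · ·│6
5│· · · · · · · ·│5
4│· · · · · · · ·│4
3│· · · ♙ · · · ·│3
2│♙ ♙ ♙ · ♙ ♙ ♙ ♙│2
1│♖ ♘ ♗ ♕ ♔ ♗ ♘ ♖│1
  ─────────────────
  a b c d e f g h

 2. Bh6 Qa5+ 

  a b c d e f g h
  ─────────────────
8│♜ ♞ ♝ · ♚ ♝ ♞ ♜│8
7│♟ ♟ · ♟ ♟ ♟ ♟ ♟│7
6│· · ♟ · · · · ♗│6
5│♛ · · · · · · ·│5
4│· · · · · · · ·│4
3│· · · ♙ · · · ·│3
2│♙ ♙ ♙ · ♙ ♙ ♙ ♙│2
1│♖ ♘ · ♕ ♔ ♗ ♘ ♖│1
  ─────────────────
  a b c d e f g h

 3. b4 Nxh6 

  a b c d e f g h
  ─────────────────
8│♜ ♞ ♝ · ♚ ♝ · ♜│8
7│♟ ♟ · ♟ ♟ ♟ ♟ ♟│7
6│· · ♟ · · · · ♞│6
5│♛ · · · · · · ·│5
4│· ♙ · · · · · ·│4
3│· · · ♙ · · · ·│3
2│♙ · ♙ · ♙ ♙ ♙ ♙│2
1│♖ ♘ · ♕ ♔ ♗ ♘ ♖│1
  ─────────────────
  a b c d e f g h

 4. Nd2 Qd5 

  a b c d e f g h
  ─────────────────
8│♜ ♞ ♝ · ♚ ♝ · ♜│8
7│♟ ♟ · ♟ ♟ ♟ ♟ ♟│7
6│· · ♟ · · · · ♞│6
5│· · · ♛ · · · ·│5
4│· ♙ · · · · · ·│4
3│· · · ♙ · · · ·│3
2│♙ · ♙ ♘ ♙ ♙ ♙ ♙│2
1│♖ · · ♕ ♔ ♗ ♘ ♖│1
  ─────────────────
  a b c d e f g h

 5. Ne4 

  a b c d e f g h
  ─────────────────
8│♜ ♞ ♝ · ♚ ♝ · ♜│8
7│♟ ♟ · ♟ ♟ ♟ ♟ ♟│7
6│· · ♟ · · · · ♞│6
5│· · · ♛ · · · ·│5
4│· ♙ · · ♘ · · ·│4
3│· · · ♙ · · · ·│3
2│♙ · ♙ · ♙ ♙ ♙ ♙│2
1│♖ · · ♕ ♔ ♗ ♘ ♖│1
  ─────────────────
  a b c d e f g h


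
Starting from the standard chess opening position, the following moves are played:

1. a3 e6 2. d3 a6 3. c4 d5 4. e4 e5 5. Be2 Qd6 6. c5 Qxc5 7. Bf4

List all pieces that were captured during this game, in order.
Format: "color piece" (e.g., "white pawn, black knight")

Tracking captures:
  Qxc5: captured white pawn

white pawn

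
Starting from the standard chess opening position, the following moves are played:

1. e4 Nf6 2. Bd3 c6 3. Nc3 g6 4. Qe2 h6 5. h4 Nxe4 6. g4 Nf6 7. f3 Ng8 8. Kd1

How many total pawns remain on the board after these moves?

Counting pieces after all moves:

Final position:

  a b c d e f g h
  ─────────────────
8│♜ ♞ ♝ ♛ ♚ ♝ ♞ ♜│8
7│♟ ♟ · ♟ ♟ ♟ · ·│7
6│· · ♟ · · · ♟ ♟│6
5│· · · · · · · ·│5
4│· · · · · · ♙ ♙│4
3│· · ♘ ♗ · ♙ · ·│3
2│♙ ♙ ♙ ♙ ♕ · · ·│2
1│♖ · ♗ ♔ · · ♘ ♖│1
  ─────────────────
  a b c d e f g h


15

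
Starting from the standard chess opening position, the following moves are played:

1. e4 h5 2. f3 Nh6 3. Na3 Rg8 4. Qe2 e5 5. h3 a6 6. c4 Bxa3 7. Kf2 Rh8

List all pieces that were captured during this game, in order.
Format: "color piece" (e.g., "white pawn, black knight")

Tracking captures:
  Bxa3: captured white knight

white knight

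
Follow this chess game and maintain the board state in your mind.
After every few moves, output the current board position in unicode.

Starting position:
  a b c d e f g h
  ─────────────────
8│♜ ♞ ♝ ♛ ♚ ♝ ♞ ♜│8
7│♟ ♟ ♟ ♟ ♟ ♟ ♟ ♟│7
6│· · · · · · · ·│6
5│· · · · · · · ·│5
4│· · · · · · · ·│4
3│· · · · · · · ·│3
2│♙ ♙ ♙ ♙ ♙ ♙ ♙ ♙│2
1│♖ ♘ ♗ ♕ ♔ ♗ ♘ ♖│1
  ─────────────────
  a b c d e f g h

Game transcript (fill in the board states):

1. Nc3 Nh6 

  a b c d e f g h
  ─────────────────
8│♜ ♞ ♝ ♛ ♚ ♝ · ♜│8
7│♟ ♟ ♟ ♟ ♟ ♟ ♟ ♟│7
6│· · · · · · · ♞│6
5│· · · · · · · ·│5
4│· · · · · · · ·│4
3│· · ♘ · · · · ·│3
2│♙ ♙ ♙ ♙ ♙ ♙ ♙ ♙│2
1│♖ · ♗ ♕ ♔ ♗ ♘ ♖│1
  ─────────────────
  a b c d e f g h

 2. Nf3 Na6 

  a b c d e f g h
  ─────────────────
8│♜ · ♝ ♛ ♚ ♝ · ♜│8
7│♟ ♟ ♟ ♟ ♟ ♟ ♟ ♟│7
6│♞ · · · · · · ♞│6
5│· · · · · · · ·│5
4│· · · · · · · ·│4
3│· · ♘ · · ♘ · ·│3
2│♙ ♙ ♙ ♙ ♙ ♙ ♙ ♙│2
1│♖ · ♗ ♕ ♔ ♗ · ♖│1
  ─────────────────
  a b c d e f g h

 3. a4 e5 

  a b c d e f g h
  ─────────────────
8│♜ · ♝ ♛ ♚ ♝ · ♜│8
7│♟ ♟ ♟ ♟ · ♟ ♟ ♟│7
6│♞ · · · · · · ♞│6
5│· · · · ♟ · · ·│5
4│♙ · · · · · · ·│4
3│· · ♘ · · ♘ · ·│3
2│· ♙ ♙ ♙ ♙ ♙ ♙ ♙│2
1│♖ · ♗ ♕ ♔ ♗ · ♖│1
  ─────────────────
  a b c d e f g h

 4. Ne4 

  a b c d e f g h
  ─────────────────
8│♜ · ♝ ♛ ♚ ♝ · ♜│8
7│♟ ♟ ♟ ♟ · ♟ ♟ ♟│7
6│♞ · · · · · · ♞│6
5│· · · · ♟ · · ·│5
4│♙ · · · ♘ · · ·│4
3│· · · · · ♘ · ·│3
2│· ♙ ♙ ♙ ♙ ♙ ♙ ♙│2
1│♖ · ♗ ♕ ♔ ♗ · ♖│1
  ─────────────────
  a b c d e f g h


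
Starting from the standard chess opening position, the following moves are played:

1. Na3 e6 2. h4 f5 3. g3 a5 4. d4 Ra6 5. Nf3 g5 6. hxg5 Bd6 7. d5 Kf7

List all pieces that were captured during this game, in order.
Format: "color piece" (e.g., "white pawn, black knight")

Tracking captures:
  hxg5: captured black pawn

black pawn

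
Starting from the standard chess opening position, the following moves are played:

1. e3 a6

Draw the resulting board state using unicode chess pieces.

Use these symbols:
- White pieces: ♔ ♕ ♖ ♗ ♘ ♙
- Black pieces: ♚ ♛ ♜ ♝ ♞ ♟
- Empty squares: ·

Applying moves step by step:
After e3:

♜ ♞ ♝ ♛ ♚ ♝ ♞ ♜
♟ ♟ ♟ ♟ ♟ ♟ ♟ ♟
· · · · · · · ·
· · · · · · · ·
· · · · · · · ·
· · · · ♙ · · ·
♙ ♙ ♙ ♙ · ♙ ♙ ♙
♖ ♘ ♗ ♕ ♔ ♗ ♘ ♖


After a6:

♜ ♞ ♝ ♛ ♚ ♝ ♞ ♜
· ♟ ♟ ♟ ♟ ♟ ♟ ♟
♟ · · · · · · ·
· · · · · · · ·
· · · · · · · ·
· · · · ♙ · · ·
♙ ♙ ♙ ♙ · ♙ ♙ ♙
♖ ♘ ♗ ♕ ♔ ♗ ♘ ♖



  a b c d e f g h
  ─────────────────
8│♜ ♞ ♝ ♛ ♚ ♝ ♞ ♜│8
7│· ♟ ♟ ♟ ♟ ♟ ♟ ♟│7
6│♟ · · · · · · ·│6
5│· · · · · · · ·│5
4│· · · · · · · ·│4
3│· · · · ♙ · · ·│3
2│♙ ♙ ♙ ♙ · ♙ ♙ ♙│2
1│♖ ♘ ♗ ♕ ♔ ♗ ♘ ♖│1
  ─────────────────
  a b c d e f g h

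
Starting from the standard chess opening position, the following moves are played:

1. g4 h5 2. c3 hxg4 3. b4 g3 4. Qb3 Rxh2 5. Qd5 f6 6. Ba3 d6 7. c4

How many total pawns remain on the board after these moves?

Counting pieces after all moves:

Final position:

  a b c d e f g h
  ─────────────────
8│♜ ♞ ♝ ♛ ♚ ♝ ♞ ·│8
7│♟ ♟ ♟ · ♟ · ♟ ·│7
6│· · · ♟ · ♟ · ·│6
5│· · · ♕ · · · ·│5
4│· ♙ ♙ · · · · ·│4
3│♗ · · · · · ♟ ·│3
2│♙ · · ♙ ♙ ♙ · ♜│2
1│♖ ♘ · · ♔ ♗ ♘ ♖│1
  ─────────────────
  a b c d e f g h


14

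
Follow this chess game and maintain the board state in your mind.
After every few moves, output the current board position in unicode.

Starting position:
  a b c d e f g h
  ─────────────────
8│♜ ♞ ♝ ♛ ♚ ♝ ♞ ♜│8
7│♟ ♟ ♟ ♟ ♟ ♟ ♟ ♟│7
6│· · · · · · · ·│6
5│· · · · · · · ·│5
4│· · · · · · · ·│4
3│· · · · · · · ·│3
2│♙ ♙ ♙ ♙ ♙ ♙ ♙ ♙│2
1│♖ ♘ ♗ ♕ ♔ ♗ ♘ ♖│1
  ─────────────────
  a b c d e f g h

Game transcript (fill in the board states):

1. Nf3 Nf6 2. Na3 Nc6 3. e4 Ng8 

  a b c d e f g h
  ─────────────────
8│♜ · ♝ ♛ ♚ ♝ ♞ ♜│8
7│♟ ♟ ♟ ♟ ♟ ♟ ♟ ♟│7
6│· · ♞ · · · · ·│6
5│· · · · · · · ·│5
4│· · · · ♙ · · ·│4
3│♘ · · · · ♘ · ·│3
2│♙ ♙ ♙ ♙ · ♙ ♙ ♙│2
1│♖ · ♗ ♕ ♔ ♗ · ♖│1
  ─────────────────
  a b c d e f g h

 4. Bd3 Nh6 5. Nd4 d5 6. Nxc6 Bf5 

  a b c d e f g h
  ─────────────────
8│♜ · · ♛ ♚ ♝ · ♜│8
7│♟ ♟ ♟ · ♟ ♟ ♟ ♟│7
6│· · ♘ · · · · ♞│6
5│· · · ♟ · ♝ · ·│5
4│· · · · ♙ · · ·│4
3│♘ · · ♗ · · · ·│3
2│♙ ♙ ♙ ♙ · ♙ ♙ ♙│2
1│♖ · ♗ ♕ ♔ · · ♖│1
  ─────────────────
  a b c d e f g h

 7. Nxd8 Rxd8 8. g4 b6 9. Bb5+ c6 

  a b c d e f g h
  ─────────────────
8│· · · ♜ ♚ ♝ · ♜│8
7│♟ · · · ♟ ♟ ♟ ♟│7
6│· ♟ ♟ · · · · ♞│6
5│· ♗ · ♟ · ♝ · ·│5
4│· · · · ♙ · ♙ ·│4
3│♘ · · · · · · ·│3
2│♙ ♙ ♙ ♙ · ♙ · ♙│2
1│♖ · ♗ ♕ ♔ · · ♖│1
  ─────────────────
  a b c d e f g h

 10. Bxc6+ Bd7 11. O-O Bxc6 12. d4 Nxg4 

  a b c d e f g h
  ─────────────────
8│· · · ♜ ♚ ♝ · ♜│8
7│♟ · · · ♟ ♟ ♟ ♟│7
6│· ♟ ♝ · · · · ·│6
5│· · · ♟ · · · ·│5
4│· · · ♙ ♙ · ♞ ·│4
3│♘ · · · · · · ·│3
2│♙ ♙ ♙ · · ♙ · ♙│2
1│♖ · ♗ ♕ · ♖ ♔ ·│1
  ─────────────────
  a b c d e f g h

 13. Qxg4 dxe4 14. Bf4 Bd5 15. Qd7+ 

  a b c d e f g h
  ─────────────────
8│· · · ♜ ♚ ♝ · ♜│8
7│♟ · · ♕ ♟ ♟ ♟ ♟│7
6│· ♟ · · · · · ·│6
5│· · · ♝ · · · ·│5
4│· · · ♙ ♟ ♗ · ·│4
3│♘ · · · · · · ·│3
2│♙ ♙ ♙ · · ♙ · ♙│2
1│♖ · · · · ♖ ♔ ·│1
  ─────────────────
  a b c d e f g h


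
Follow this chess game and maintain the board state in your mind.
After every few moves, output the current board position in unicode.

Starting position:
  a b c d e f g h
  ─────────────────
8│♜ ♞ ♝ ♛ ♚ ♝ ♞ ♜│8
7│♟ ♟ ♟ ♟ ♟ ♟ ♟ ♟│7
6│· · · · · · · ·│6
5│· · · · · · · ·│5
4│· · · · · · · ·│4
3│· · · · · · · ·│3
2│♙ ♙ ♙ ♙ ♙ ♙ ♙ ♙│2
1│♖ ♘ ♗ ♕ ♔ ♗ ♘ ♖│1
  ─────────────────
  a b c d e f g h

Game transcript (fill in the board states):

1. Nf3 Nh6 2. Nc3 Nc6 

  a b c d e f g h
  ─────────────────
8│♜ · ♝ ♛ ♚ ♝ · ♜│8
7│♟ ♟ ♟ ♟ ♟ ♟ ♟ ♟│7
6│· · ♞ · · · · ♞│6
5│· · · · · · · ·│5
4│· · · · · · · ·│4
3│· · ♘ · · ♘ · ·│3
2│♙ ♙ ♙ ♙ ♙ ♙ ♙ ♙│2
1│♖ · ♗ ♕ ♔ ♗ · ♖│1
  ─────────────────
  a b c d e f g h

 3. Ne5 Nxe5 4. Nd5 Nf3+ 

  a b c d e f g h
  ─────────────────
8│♜ · ♝ ♛ ♚ ♝ · ♜│8
7│♟ ♟ ♟ ♟ ♟ ♟ ♟ ♟│7
6│· · · · · · · ♞│6
5│· · · ♘ · · · ·│5
4│· · · · · · · ·│4
3│· · · · · ♞ · ·│3
2│♙ ♙ ♙ ♙ ♙ ♙ ♙ ♙│2
1│♖ · ♗ ♕ ♔ ♗ · ♖│1
  ─────────────────
  a b c d e f g h

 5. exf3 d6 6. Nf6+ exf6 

  a b c d e f g h
  ─────────────────
8│♜ · ♝ ♛ ♚ ♝ · ♜│8
7│♟ ♟ ♟ · · ♟ ♟ ♟│7
6│· · · ♟ · ♟ · ♞│6
5│· · · · · · · ·│5
4│· · · · · · · ·│4
3│· · · · · ♙ · ·│3
2│♙ ♙ ♙ ♙ · ♙ ♙ ♙│2
1│♖ · ♗ ♕ ♔ ♗ · ♖│1
  ─────────────────
  a b c d e f g h

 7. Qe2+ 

  a b c d e f g h
  ─────────────────
8│♜ · ♝ ♛ ♚ ♝ · ♜│8
7│♟ ♟ ♟ · · ♟ ♟ ♟│7
6│· · · ♟ · ♟ · ♞│6
5│· · · · · · · ·│5
4│· · · · · · · ·│4
3│· · · · · ♙ · ·│3
2│♙ ♙ ♙ ♙ ♕ ♙ ♙ ♙│2
1│♖ · ♗ · ♔ ♗ · ♖│1
  ─────────────────
  a b c d e f g h


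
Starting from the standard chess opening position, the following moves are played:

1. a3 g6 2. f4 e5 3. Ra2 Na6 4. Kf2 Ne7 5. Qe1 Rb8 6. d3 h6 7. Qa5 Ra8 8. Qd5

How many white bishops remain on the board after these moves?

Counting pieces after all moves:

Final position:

  a b c d e f g h
  ─────────────────
8│♜ · ♝ ♛ ♚ ♝ · ♜│8
7│♟ ♟ ♟ ♟ ♞ ♟ · ·│7
6│♞ · · · · · ♟ ♟│6
5│· · · ♕ ♟ · · ·│5
4│· · · · · ♙ · ·│4
3│♙ · · ♙ · · · ·│3
2│♖ ♙ ♙ · ♙ ♔ ♙ ♙│2
1│· ♘ ♗ · · ♗ ♘ ♖│1
  ─────────────────
  a b c d e f g h


2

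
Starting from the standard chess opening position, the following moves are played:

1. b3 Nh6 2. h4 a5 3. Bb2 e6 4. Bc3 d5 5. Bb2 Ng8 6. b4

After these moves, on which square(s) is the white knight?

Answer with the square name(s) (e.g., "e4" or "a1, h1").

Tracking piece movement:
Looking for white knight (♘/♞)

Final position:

  a b c d e f g h
  ─────────────────
8│♜ ♞ ♝ ♛ ♚ ♝ ♞ ♜│8
7│· ♟ ♟ · · ♟ ♟ ♟│7
6│· · · · ♟ · · ·│6
5│♟ · · ♟ · · · ·│5
4│· ♙ · · · · · ♙│4
3│· · · · · · · ·│3
2│♙ ♗ ♙ ♙ ♙ ♙ ♙ ·│2
1│♖ ♘ · ♕ ♔ ♗ ♘ ♖│1
  ─────────────────
  a b c d e f g h


b1, g1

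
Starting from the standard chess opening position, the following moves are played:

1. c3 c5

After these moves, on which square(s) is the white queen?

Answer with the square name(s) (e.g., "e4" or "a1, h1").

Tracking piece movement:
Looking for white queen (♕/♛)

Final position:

  a b c d e f g h
  ─────────────────
8│♜ ♞ ♝ ♛ ♚ ♝ ♞ ♜│8
7│♟ ♟ · ♟ ♟ ♟ ♟ ♟│7
6│· · · · · · · ·│6
5│· · ♟ · · · · ·│5
4│· · · · · · · ·│4
3│· · ♙ · · · · ·│3
2│♙ ♙ · ♙ ♙ ♙ ♙ ♙│2
1│♖ ♘ ♗ ♕ ♔ ♗ ♘ ♖│1
  ─────────────────
  a b c d e f g h


d1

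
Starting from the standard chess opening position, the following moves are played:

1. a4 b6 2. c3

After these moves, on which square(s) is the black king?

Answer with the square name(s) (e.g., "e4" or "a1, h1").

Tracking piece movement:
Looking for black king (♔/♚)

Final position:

  a b c d e f g h
  ─────────────────
8│♜ ♞ ♝ ♛ ♚ ♝ ♞ ♜│8
7│♟ · ♟ ♟ ♟ ♟ ♟ ♟│7
6│· ♟ · · · · · ·│6
5│· · · · · · · ·│5
4│♙ · · · · · · ·│4
3│· · ♙ · · · · ·│3
2│· ♙ · ♙ ♙ ♙ ♙ ♙│2
1│♖ ♘ ♗ ♕ ♔ ♗ ♘ ♖│1
  ─────────────────
  a b c d e f g h


e8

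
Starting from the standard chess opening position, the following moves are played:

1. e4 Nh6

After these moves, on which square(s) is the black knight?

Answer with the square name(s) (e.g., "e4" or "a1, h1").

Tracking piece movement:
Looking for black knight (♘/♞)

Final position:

  a b c d e f g h
  ─────────────────
8│♜ ♞ ♝ ♛ ♚ ♝ · ♜│8
7│♟ ♟ ♟ ♟ ♟ ♟ ♟ ♟│7
6│· · · · · · · ♞│6
5│· · · · · · · ·│5
4│· · · · ♙ · · ·│4
3│· · · · · · · ·│3
2│♙ ♙ ♙ ♙ · ♙ ♙ ♙│2
1│♖ ♘ ♗ ♕ ♔ ♗ ♘ ♖│1
  ─────────────────
  a b c d e f g h


b8, h6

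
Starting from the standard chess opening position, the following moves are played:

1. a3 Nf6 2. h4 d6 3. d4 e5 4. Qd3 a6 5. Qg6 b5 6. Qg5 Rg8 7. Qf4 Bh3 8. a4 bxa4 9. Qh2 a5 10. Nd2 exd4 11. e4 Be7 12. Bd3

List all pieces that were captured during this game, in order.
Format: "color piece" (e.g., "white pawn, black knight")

Tracking captures:
  bxa4: captured white pawn
  exd4: captured white pawn

white pawn, white pawn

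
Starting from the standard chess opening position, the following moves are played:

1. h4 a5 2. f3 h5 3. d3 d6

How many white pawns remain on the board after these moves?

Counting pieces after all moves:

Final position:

  a b c d e f g h
  ─────────────────
8│♜ ♞ ♝ ♛ ♚ ♝ ♞ ♜│8
7│· ♟ ♟ · ♟ ♟ ♟ ·│7
6│· · · ♟ · · · ·│6
5│♟ · · · · · · ♟│5
4│· · · · · · · ♙│4
3│· · · ♙ · ♙ · ·│3
2│♙ ♙ ♙ · ♙ · ♙ ·│2
1│♖ ♘ ♗ ♕ ♔ ♗ ♘ ♖│1
  ─────────────────
  a b c d e f g h


8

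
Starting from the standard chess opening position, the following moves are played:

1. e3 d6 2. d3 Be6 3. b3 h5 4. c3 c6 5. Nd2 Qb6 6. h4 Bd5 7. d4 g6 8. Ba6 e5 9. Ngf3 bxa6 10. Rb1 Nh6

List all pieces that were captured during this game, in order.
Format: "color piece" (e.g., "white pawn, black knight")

Tracking captures:
  bxa6: captured white bishop

white bishop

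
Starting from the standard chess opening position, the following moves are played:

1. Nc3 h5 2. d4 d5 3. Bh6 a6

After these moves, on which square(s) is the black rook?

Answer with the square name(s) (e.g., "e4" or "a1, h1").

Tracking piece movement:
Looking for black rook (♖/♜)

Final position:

  a b c d e f g h
  ─────────────────
8│♜ ♞ ♝ ♛ ♚ ♝ ♞ ♜│8
7│· ♟ ♟ · ♟ ♟ ♟ ·│7
6│♟ · · · · · · ♗│6
5│· · · ♟ · · · ♟│5
4│· · · ♙ · · · ·│4
3│· · ♘ · · · · ·│3
2│♙ ♙ ♙ · ♙ ♙ ♙ ♙│2
1│♖ · · ♕ ♔ ♗ ♘ ♖│1
  ─────────────────
  a b c d e f g h


a8, h8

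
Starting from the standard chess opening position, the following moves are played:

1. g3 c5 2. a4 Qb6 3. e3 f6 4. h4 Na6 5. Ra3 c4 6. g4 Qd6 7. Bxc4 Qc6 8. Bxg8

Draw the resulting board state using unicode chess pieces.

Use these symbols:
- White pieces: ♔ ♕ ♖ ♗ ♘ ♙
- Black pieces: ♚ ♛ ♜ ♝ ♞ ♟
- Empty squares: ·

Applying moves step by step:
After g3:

♜ ♞ ♝ ♛ ♚ ♝ ♞ ♜
♟ ♟ ♟ ♟ ♟ ♟ ♟ ♟
· · · · · · · ·
· · · · · · · ·
· · · · · · · ·
· · · · · · ♙ ·
♙ ♙ ♙ ♙ ♙ ♙ · ♙
♖ ♘ ♗ ♕ ♔ ♗ ♘ ♖


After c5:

♜ ♞ ♝ ♛ ♚ ♝ ♞ ♜
♟ ♟ · ♟ ♟ ♟ ♟ ♟
· · · · · · · ·
· · ♟ · · · · ·
· · · · · · · ·
· · · · · · ♙ ·
♙ ♙ ♙ ♙ ♙ ♙ · ♙
♖ ♘ ♗ ♕ ♔ ♗ ♘ ♖


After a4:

♜ ♞ ♝ ♛ ♚ ♝ ♞ ♜
♟ ♟ · ♟ ♟ ♟ ♟ ♟
· · · · · · · ·
· · ♟ · · · · ·
♙ · · · · · · ·
· · · · · · ♙ ·
· ♙ ♙ ♙ ♙ ♙ · ♙
♖ ♘ ♗ ♕ ♔ ♗ ♘ ♖


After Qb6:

♜ ♞ ♝ · ♚ ♝ ♞ ♜
♟ ♟ · ♟ ♟ ♟ ♟ ♟
· ♛ · · · · · ·
· · ♟ · · · · ·
♙ · · · · · · ·
· · · · · · ♙ ·
· ♙ ♙ ♙ ♙ ♙ · ♙
♖ ♘ ♗ ♕ ♔ ♗ ♘ ♖


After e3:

♜ ♞ ♝ · ♚ ♝ ♞ ♜
♟ ♟ · ♟ ♟ ♟ ♟ ♟
· ♛ · · · · · ·
· · ♟ · · · · ·
♙ · · · · · · ·
· · · · ♙ · ♙ ·
· ♙ ♙ ♙ · ♙ · ♙
♖ ♘ ♗ ♕ ♔ ♗ ♘ ♖


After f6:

♜ ♞ ♝ · ♚ ♝ ♞ ♜
♟ ♟ · ♟ ♟ · ♟ ♟
· ♛ · · · ♟ · ·
· · ♟ · · · · ·
♙ · · · · · · ·
· · · · ♙ · ♙ ·
· ♙ ♙ ♙ · ♙ · ♙
♖ ♘ ♗ ♕ ♔ ♗ ♘ ♖


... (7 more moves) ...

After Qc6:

♜ · ♝ · ♚ ♝ ♞ ♜
♟ ♟ · ♟ ♟ · ♟ ♟
♞ · ♛ · · ♟ · ·
· · · · · · · ·
♙ · ♗ · · · ♙ ♙
♖ · · · ♙ · · ·
· ♙ ♙ ♙ · ♙ · ·
· ♘ ♗ ♕ ♔ · ♘ ♖


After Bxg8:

♜ · ♝ · ♚ ♝ ♗ ♜
♟ ♟ · ♟ ♟ · ♟ ♟
♞ · ♛ · · ♟ · ·
· · · · · · · ·
♙ · · · · · ♙ ♙
♖ · · · ♙ · · ·
· ♙ ♙ ♙ · ♙ · ·
· ♘ ♗ ♕ ♔ · ♘ ♖



  a b c d e f g h
  ─────────────────
8│♜ · ♝ · ♚ ♝ ♗ ♜│8
7│♟ ♟ · ♟ ♟ · ♟ ♟│7
6│♞ · ♛ · · ♟ · ·│6
5│· · · · · · · ·│5
4│♙ · · · · · ♙ ♙│4
3│♖ · · · ♙ · · ·│3
2│· ♙ ♙ ♙ · ♙ · ·│2
1│· ♘ ♗ ♕ ♔ · ♘ ♖│1
  ─────────────────
  a b c d e f g h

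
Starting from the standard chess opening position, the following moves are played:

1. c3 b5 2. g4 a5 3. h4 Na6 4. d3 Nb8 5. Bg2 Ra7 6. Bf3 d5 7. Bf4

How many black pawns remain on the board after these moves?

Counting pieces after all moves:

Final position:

  a b c d e f g h
  ─────────────────
8│· ♞ ♝ ♛ ♚ ♝ ♞ ♜│8
7│♜ · ♟ · ♟ ♟ ♟ ♟│7
6│· · · · · · · ·│6
5│♟ ♟ · ♟ · · · ·│5
4│· · · · · ♗ ♙ ♙│4
3│· · ♙ ♙ · ♗ · ·│3
2│♙ ♙ · · ♙ ♙ · ·│2
1│♖ ♘ · ♕ ♔ · ♘ ♖│1
  ─────────────────
  a b c d e f g h


8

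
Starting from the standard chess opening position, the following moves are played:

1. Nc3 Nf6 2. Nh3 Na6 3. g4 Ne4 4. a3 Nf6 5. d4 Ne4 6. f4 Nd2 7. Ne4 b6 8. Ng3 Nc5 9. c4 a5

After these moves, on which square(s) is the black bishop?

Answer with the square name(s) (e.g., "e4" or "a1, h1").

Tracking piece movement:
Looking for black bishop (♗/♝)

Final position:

  a b c d e f g h
  ─────────────────
8│♜ · ♝ ♛ ♚ ♝ · ♜│8
7│· · ♟ ♟ ♟ ♟ ♟ ♟│7
6│· ♟ · · · · · ·│6
5│♟ · ♞ · · · · ·│5
4│· · ♙ ♙ · ♙ ♙ ·│4
3│♙ · · · · · ♘ ♘│3
2│· ♙ · ♞ ♙ · · ♙│2
1│♖ · ♗ ♕ ♔ ♗ · ♖│1
  ─────────────────
  a b c d e f g h


c8, f8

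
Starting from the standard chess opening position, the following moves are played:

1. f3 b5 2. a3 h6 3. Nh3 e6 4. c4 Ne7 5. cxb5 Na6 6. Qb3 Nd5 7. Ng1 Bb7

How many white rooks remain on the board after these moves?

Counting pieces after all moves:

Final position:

  a b c d e f g h
  ─────────────────
8│♜ · · ♛ ♚ ♝ · ♜│8
7│♟ ♝ ♟ ♟ · ♟ ♟ ·│7
6│♞ · · · ♟ · · ♟│6
5│· ♙ · ♞ · · · ·│5
4│· · · · · · · ·│4
3│♙ ♕ · · · ♙ · ·│3
2│· ♙ · ♙ ♙ · ♙ ♙│2
1│♖ ♘ ♗ · ♔ ♗ ♘ ♖│1
  ─────────────────
  a b c d e f g h


2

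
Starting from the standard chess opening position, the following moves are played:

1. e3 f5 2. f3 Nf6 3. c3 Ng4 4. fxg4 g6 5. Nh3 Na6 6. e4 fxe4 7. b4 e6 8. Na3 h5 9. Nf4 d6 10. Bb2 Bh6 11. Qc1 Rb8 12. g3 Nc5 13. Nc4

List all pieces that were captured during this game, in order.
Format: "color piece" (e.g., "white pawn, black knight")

Tracking captures:
  fxg4: captured black knight
  fxe4: captured white pawn

black knight, white pawn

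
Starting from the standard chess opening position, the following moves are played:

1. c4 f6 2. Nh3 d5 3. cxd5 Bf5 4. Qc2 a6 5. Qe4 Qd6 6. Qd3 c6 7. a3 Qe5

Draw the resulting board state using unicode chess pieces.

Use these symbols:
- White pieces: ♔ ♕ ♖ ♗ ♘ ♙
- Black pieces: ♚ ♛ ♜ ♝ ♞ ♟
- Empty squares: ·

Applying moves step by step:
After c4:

♜ ♞ ♝ ♛ ♚ ♝ ♞ ♜
♟ ♟ ♟ ♟ ♟ ♟ ♟ ♟
· · · · · · · ·
· · · · · · · ·
· · ♙ · · · · ·
· · · · · · · ·
♙ ♙ · ♙ ♙ ♙ ♙ ♙
♖ ♘ ♗ ♕ ♔ ♗ ♘ ♖


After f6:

♜ ♞ ♝ ♛ ♚ ♝ ♞ ♜
♟ ♟ ♟ ♟ ♟ · ♟ ♟
· · · · · ♟ · ·
· · · · · · · ·
· · ♙ · · · · ·
· · · · · · · ·
♙ ♙ · ♙ ♙ ♙ ♙ ♙
♖ ♘ ♗ ♕ ♔ ♗ ♘ ♖


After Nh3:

♜ ♞ ♝ ♛ ♚ ♝ ♞ ♜
♟ ♟ ♟ ♟ ♟ · ♟ ♟
· · · · · ♟ · ·
· · · · · · · ·
· · ♙ · · · · ·
· · · · · · · ♘
♙ ♙ · ♙ ♙ ♙ ♙ ♙
♖ ♘ ♗ ♕ ♔ ♗ · ♖


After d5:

♜ ♞ ♝ ♛ ♚ ♝ ♞ ♜
♟ ♟ ♟ · ♟ · ♟ ♟
· · · · · ♟ · ·
· · · ♟ · · · ·
· · ♙ · · · · ·
· · · · · · · ♘
♙ ♙ · ♙ ♙ ♙ ♙ ♙
♖ ♘ ♗ ♕ ♔ ♗ · ♖


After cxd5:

♜ ♞ ♝ ♛ ♚ ♝ ♞ ♜
♟ ♟ ♟ · ♟ · ♟ ♟
· · · · · ♟ · ·
· · · ♙ · · · ·
· · · · · · · ·
· · · · · · · ♘
♙ ♙ · ♙ ♙ ♙ ♙ ♙
♖ ♘ ♗ ♕ ♔ ♗ · ♖


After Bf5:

♜ ♞ · ♛ ♚ ♝ ♞ ♜
♟ ♟ ♟ · ♟ · ♟ ♟
· · · · · ♟ · ·
· · · ♙ · ♝ · ·
· · · · · · · ·
· · · · · · · ♘
♙ ♙ · ♙ ♙ ♙ ♙ ♙
♖ ♘ ♗ ♕ ♔ ♗ · ♖


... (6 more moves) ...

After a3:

♜ ♞ · · ♚ ♝ ♞ ♜
· ♟ · · ♟ · ♟ ♟
♟ · ♟ ♛ · ♟ · ·
· · · ♙ · ♝ · ·
· · · · · · · ·
♙ · · ♕ · · · ♘
· ♙ · ♙ ♙ ♙ ♙ ♙
♖ ♘ ♗ · ♔ ♗ · ♖


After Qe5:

♜ ♞ · · ♚ ♝ ♞ ♜
· ♟ · · ♟ · ♟ ♟
♟ · ♟ · · ♟ · ·
· · · ♙ ♛ ♝ · ·
· · · · · · · ·
♙ · · ♕ · · · ♘
· ♙ · ♙ ♙ ♙ ♙ ♙
♖ ♘ ♗ · ♔ ♗ · ♖



  a b c d e f g h
  ─────────────────
8│♜ ♞ · · ♚ ♝ ♞ ♜│8
7│· ♟ · · ♟ · ♟ ♟│7
6│♟ · ♟ · · ♟ · ·│6
5│· · · ♙ ♛ ♝ · ·│5
4│· · · · · · · ·│4
3│♙ · · ♕ · · · ♘│3
2│· ♙ · ♙ ♙ ♙ ♙ ♙│2
1│♖ ♘ ♗ · ♔ ♗ · ♖│1
  ─────────────────
  a b c d e f g h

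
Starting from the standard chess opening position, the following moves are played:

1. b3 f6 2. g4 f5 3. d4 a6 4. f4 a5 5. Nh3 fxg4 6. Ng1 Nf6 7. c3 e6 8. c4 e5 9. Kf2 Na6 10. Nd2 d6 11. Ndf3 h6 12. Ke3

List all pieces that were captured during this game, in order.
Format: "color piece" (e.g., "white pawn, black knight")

Tracking captures:
  fxg4: captured white pawn

white pawn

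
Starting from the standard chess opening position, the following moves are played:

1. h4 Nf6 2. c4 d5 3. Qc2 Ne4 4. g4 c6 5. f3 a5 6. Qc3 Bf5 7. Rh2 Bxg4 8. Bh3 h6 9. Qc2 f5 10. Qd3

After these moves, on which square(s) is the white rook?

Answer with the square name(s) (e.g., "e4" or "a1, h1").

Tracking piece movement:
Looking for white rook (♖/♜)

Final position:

  a b c d e f g h
  ─────────────────
8│♜ ♞ · ♛ ♚ ♝ · ♜│8
7│· ♟ · · ♟ · ♟ ·│7
6│· · ♟ · · · · ♟│6
5│♟ · · ♟ · ♟ · ·│5
4│· · ♙ · ♞ · ♝ ♙│4
3│· · · ♕ · ♙ · ♗│3
2│♙ ♙ · ♙ ♙ · · ♖│2
1│♖ ♘ ♗ · ♔ · ♘ ·│1
  ─────────────────
  a b c d e f g h


a1, h2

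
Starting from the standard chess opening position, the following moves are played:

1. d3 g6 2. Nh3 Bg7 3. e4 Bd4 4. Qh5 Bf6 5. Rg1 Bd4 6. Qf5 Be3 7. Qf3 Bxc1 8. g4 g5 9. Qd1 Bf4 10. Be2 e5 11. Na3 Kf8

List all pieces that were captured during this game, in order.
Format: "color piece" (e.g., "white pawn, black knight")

Tracking captures:
  Bxc1: captured white bishop

white bishop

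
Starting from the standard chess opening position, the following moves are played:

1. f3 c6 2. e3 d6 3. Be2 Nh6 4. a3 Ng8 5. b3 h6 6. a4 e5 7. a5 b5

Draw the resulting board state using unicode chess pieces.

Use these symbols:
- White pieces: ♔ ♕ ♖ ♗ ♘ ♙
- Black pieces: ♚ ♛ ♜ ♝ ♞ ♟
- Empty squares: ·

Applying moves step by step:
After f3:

♜ ♞ ♝ ♛ ♚ ♝ ♞ ♜
♟ ♟ ♟ ♟ ♟ ♟ ♟ ♟
· · · · · · · ·
· · · · · · · ·
· · · · · · · ·
· · · · · ♙ · ·
♙ ♙ ♙ ♙ ♙ · ♙ ♙
♖ ♘ ♗ ♕ ♔ ♗ ♘ ♖


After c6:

♜ ♞ ♝ ♛ ♚ ♝ ♞ ♜
♟ ♟ · ♟ ♟ ♟ ♟ ♟
· · ♟ · · · · ·
· · · · · · · ·
· · · · · · · ·
· · · · · ♙ · ·
♙ ♙ ♙ ♙ ♙ · ♙ ♙
♖ ♘ ♗ ♕ ♔ ♗ ♘ ♖


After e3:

♜ ♞ ♝ ♛ ♚ ♝ ♞ ♜
♟ ♟ · ♟ ♟ ♟ ♟ ♟
· · ♟ · · · · ·
· · · · · · · ·
· · · · · · · ·
· · · · ♙ ♙ · ·
♙ ♙ ♙ ♙ · · ♙ ♙
♖ ♘ ♗ ♕ ♔ ♗ ♘ ♖


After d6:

♜ ♞ ♝ ♛ ♚ ♝ ♞ ♜
♟ ♟ · · ♟ ♟ ♟ ♟
· · ♟ ♟ · · · ·
· · · · · · · ·
· · · · · · · ·
· · · · ♙ ♙ · ·
♙ ♙ ♙ ♙ · · ♙ ♙
♖ ♘ ♗ ♕ ♔ ♗ ♘ ♖


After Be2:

♜ ♞ ♝ ♛ ♚ ♝ ♞ ♜
♟ ♟ · · ♟ ♟ ♟ ♟
· · ♟ ♟ · · · ·
· · · · · · · ·
· · · · · · · ·
· · · · ♙ ♙ · ·
♙ ♙ ♙ ♙ ♗ · ♙ ♙
♖ ♘ ♗ ♕ ♔ · ♘ ♖


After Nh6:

♜ ♞ ♝ ♛ ♚ ♝ · ♜
♟ ♟ · · ♟ ♟ ♟ ♟
· · ♟ ♟ · · · ♞
· · · · · · · ·
· · · · · · · ·
· · · · ♙ ♙ · ·
♙ ♙ ♙ ♙ ♗ · ♙ ♙
♖ ♘ ♗ ♕ ♔ · ♘ ♖


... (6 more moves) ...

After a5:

♜ ♞ ♝ ♛ ♚ ♝ ♞ ♜
♟ ♟ · · · ♟ ♟ ·
· · ♟ ♟ · · · ♟
♙ · · · ♟ · · ·
· · · · · · · ·
· ♙ · · ♙ ♙ · ·
· · ♙ ♙ ♗ · ♙ ♙
♖ ♘ ♗ ♕ ♔ · ♘ ♖


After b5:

♜ ♞ ♝ ♛ ♚ ♝ ♞ ♜
♟ · · · · ♟ ♟ ·
· · ♟ ♟ · · · ♟
♙ ♟ · · ♟ · · ·
· · · · · · · ·
· ♙ · · ♙ ♙ · ·
· · ♙ ♙ ♗ · ♙ ♙
♖ ♘ ♗ ♕ ♔ · ♘ ♖



  a b c d e f g h
  ─────────────────
8│♜ ♞ ♝ ♛ ♚ ♝ ♞ ♜│8
7│♟ · · · · ♟ ♟ ·│7
6│· · ♟ ♟ · · · ♟│6
5│♙ ♟ · · ♟ · · ·│5
4│· · · · · · · ·│4
3│· ♙ · · ♙ ♙ · ·│3
2│· · ♙ ♙ ♗ · ♙ ♙│2
1│♖ ♘ ♗ ♕ ♔ · ♘ ♖│1
  ─────────────────
  a b c d e f g h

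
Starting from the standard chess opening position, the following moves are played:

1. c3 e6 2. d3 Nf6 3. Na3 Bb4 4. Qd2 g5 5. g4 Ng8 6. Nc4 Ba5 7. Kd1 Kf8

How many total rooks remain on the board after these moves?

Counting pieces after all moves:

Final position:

  a b c d e f g h
  ─────────────────
8│♜ ♞ ♝ ♛ · ♚ ♞ ♜│8
7│♟ ♟ ♟ ♟ · ♟ · ♟│7
6│· · · · ♟ · · ·│6
5│♝ · · · · · ♟ ·│5
4│· · ♘ · · · ♙ ·│4
3│· · ♙ ♙ · · · ·│3
2│♙ ♙ · ♕ ♙ ♙ · ♙│2
1│♖ · ♗ ♔ · ♗ ♘ ♖│1
  ─────────────────
  a b c d e f g h


4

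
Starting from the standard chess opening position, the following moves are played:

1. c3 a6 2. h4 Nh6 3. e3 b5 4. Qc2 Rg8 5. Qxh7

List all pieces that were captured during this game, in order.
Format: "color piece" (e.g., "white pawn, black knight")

Tracking captures:
  Qxh7: captured black pawn

black pawn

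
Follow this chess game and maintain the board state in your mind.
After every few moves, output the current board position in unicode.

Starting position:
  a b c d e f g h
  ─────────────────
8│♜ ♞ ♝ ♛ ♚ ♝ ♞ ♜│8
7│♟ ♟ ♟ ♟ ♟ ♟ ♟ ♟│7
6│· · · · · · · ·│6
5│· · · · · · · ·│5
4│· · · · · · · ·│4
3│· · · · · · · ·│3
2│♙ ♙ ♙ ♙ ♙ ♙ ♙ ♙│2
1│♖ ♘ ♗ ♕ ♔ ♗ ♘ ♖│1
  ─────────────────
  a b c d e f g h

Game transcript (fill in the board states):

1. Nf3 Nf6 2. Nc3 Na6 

  a b c d e f g h
  ─────────────────
8│♜ · ♝ ♛ ♚ ♝ · ♜│8
7│♟ ♟ ♟ ♟ ♟ ♟ ♟ ♟│7
6│♞ · · · · ♞ · ·│6
5│· · · · · · · ·│5
4│· · · · · · · ·│4
3│· · ♘ · · ♘ · ·│3
2│♙ ♙ ♙ ♙ ♙ ♙ ♙ ♙│2
1│♖ · ♗ ♕ ♔ ♗ · ♖│1
  ─────────────────
  a b c d e f g h

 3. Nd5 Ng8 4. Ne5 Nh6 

  a b c d e f g h
  ─────────────────
8│♜ · ♝ ♛ ♚ ♝ · ♜│8
7│♟ ♟ ♟ ♟ ♟ ♟ ♟ ♟│7
6│♞ · · · · · · ♞│6
5│· · · ♘ ♘ · · ·│5
4│· · · · · · · ·│4
3│· · · · · · · ·│3
2│♙ ♙ ♙ ♙ ♙ ♙ ♙ ♙│2
1│♖ · ♗ ♕ ♔ ♗ · ♖│1
  ─────────────────
  a b c d e f g h

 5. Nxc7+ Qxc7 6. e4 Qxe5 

  a b c d e f g h
  ─────────────────
8│♜ · ♝ · ♚ ♝ · ♜│8
7│♟ ♟ · ♟ ♟ ♟ ♟ ♟│7
6│♞ · · · · · · ♞│6
5│· · · · ♛ · · ·│5
4│· · · · ♙ · · ·│4
3│· · · · · · · ·│3
2│♙ ♙ ♙ ♙ · ♙ ♙ ♙│2
1│♖ · ♗ ♕ ♔ ♗ · ♖│1
  ─────────────────
  a b c d e f g h



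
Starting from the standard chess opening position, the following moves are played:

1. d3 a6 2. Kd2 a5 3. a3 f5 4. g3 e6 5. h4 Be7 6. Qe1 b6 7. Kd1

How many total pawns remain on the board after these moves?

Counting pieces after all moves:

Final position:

  a b c d e f g h
  ─────────────────
8│♜ ♞ ♝ ♛ ♚ · ♞ ♜│8
7│· · ♟ ♟ ♝ · ♟ ♟│7
6│· ♟ · · ♟ · · ·│6
5│♟ · · · · ♟ · ·│5
4│· · · · · · · ♙│4
3│♙ · · ♙ · · ♙ ·│3
2│· ♙ ♙ · ♙ ♙ · ·│2
1│♖ ♘ ♗ ♔ ♕ ♗ ♘ ♖│1
  ─────────────────
  a b c d e f g h


16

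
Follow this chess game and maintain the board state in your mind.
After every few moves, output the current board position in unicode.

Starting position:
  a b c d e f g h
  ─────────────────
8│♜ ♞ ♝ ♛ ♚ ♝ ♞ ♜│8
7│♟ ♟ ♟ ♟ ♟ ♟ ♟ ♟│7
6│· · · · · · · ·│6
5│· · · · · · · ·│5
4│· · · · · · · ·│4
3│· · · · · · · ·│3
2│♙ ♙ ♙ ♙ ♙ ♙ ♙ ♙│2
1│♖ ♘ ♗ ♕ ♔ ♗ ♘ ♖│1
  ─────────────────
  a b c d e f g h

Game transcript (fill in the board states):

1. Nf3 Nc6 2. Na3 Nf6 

  a b c d e f g h
  ─────────────────
8│♜ · ♝ ♛ ♚ ♝ · ♜│8
7│♟ ♟ ♟ ♟ ♟ ♟ ♟ ♟│7
6│· · ♞ · · ♞ · ·│6
5│· · · · · · · ·│5
4│· · · · · · · ·│4
3│♘ · · · · ♘ · ·│3
2│♙ ♙ ♙ ♙ ♙ ♙ ♙ ♙│2
1│♖ · ♗ ♕ ♔ ♗ · ♖│1
  ─────────────────
  a b c d e f g h

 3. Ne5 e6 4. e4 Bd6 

  a b c d e f g h
  ─────────────────
8│♜ · ♝ ♛ ♚ · · ♜│8
7│♟ ♟ ♟ ♟ · ♟ ♟ ♟│7
6│· · ♞ ♝ ♟ ♞ · ·│6
5│· · · · ♘ · · ·│5
4│· · · · ♙ · · ·│4
3│♘ · · · · · · ·│3
2│♙ ♙ ♙ ♙ · ♙ ♙ ♙│2
1│♖ · ♗ ♕ ♔ ♗ · ♖│1
  ─────────────────
  a b c d e f g h

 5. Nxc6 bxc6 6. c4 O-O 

  a b c d e f g h
  ─────────────────
8│♜ · ♝ ♛ · ♜ ♚ ·│8
7│♟ · ♟ ♟ · ♟ ♟ ♟│7
6│· · ♟ ♝ ♟ ♞ · ·│6
5│· · · · · · · ·│5
4│· · ♙ · ♙ · · ·│4
3│♘ · · · · · · ·│3
2│♙ ♙ · ♙ · ♙ ♙ ♙│2
1│♖ · ♗ ♕ ♔ ♗ · ♖│1
  ─────────────────
  a b c d e f g h

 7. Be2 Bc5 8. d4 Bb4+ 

  a b c d e f g h
  ─────────────────
8│♜ · ♝ ♛ · ♜ ♚ ·│8
7│♟ · ♟ ♟ · ♟ ♟ ♟│7
6│· · ♟ · ♟ ♞ · ·│6
5│· · · · · · · ·│5
4│· ♝ ♙ ♙ ♙ · · ·│4
3│♘ · · · · · · ·│3
2│♙ ♙ · · ♗ ♙ ♙ ♙│2
1│♖ · ♗ ♕ ♔ · · ♖│1
  ─────────────────
  a b c d e f g h

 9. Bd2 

  a b c d e f g h
  ─────────────────
8│♜ · ♝ ♛ · ♜ ♚ ·│8
7│♟ · ♟ ♟ · ♟ ♟ ♟│7
6│· · ♟ · ♟ ♞ · ·│6
5│· · · · · · · ·│5
4│· ♝ ♙ ♙ ♙ · · ·│4
3│♘ · · · · · · ·│3
2│♙ ♙ · ♗ ♗ ♙ ♙ ♙│2
1│♖ · · ♕ ♔ · · ♖│1
  ─────────────────
  a b c d e f g h
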